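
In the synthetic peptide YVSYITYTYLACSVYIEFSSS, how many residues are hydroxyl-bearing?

The –OH-bearing residues are Ser, Thr (aliphatic alcohols), and Tyr (phenol).
Matching residues: Y1, S3, Y4, T6, Y7, T8, Y9, S13, Y15, S19, S20, S21.

12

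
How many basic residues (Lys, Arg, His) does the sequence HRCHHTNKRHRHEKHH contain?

Matching residues: H1, R2, H4, H5, K8, R9, H10, R11, H12, K14, H15, H16.

12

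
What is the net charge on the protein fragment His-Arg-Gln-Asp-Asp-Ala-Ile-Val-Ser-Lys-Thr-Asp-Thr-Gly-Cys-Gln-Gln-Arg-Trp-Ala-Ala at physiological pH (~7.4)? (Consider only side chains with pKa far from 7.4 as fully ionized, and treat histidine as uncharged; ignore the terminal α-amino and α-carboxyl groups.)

0

Near pH 7.4, K and R contribute +1 each, D and E contribute −1 each, and every other side chain (His included, as stated) is uncharged.
Positive (K, R): Arg2, Lys10, Arg18 → +3.
Negative (D, E): Asp4, Asp5, Asp12 → −3.
Net charge = (+3) + (−3) = 0.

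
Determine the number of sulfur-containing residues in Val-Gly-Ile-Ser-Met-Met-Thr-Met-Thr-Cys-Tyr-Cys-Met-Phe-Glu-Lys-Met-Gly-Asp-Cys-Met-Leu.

9

Only Cys (C) and Met (M) have a sulfur atom in the side chain.
Matching residues: Met5, Met6, Met8, Cys10, Cys12, Met13, Met17, Cys20, Met21.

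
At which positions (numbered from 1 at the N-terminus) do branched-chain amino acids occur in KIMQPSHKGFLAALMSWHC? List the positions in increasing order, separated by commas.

2, 11, 14

V, L, and I make up the branched-chain aliphatic group.
Matching residues: I2, L11, L14.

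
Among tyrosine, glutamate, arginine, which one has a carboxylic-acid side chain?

glutamate

The acidic residues are Asp (D) and Glu (E), whose side chains end in a carboxylate group.
Of the listed options, only glutamate belongs to this group.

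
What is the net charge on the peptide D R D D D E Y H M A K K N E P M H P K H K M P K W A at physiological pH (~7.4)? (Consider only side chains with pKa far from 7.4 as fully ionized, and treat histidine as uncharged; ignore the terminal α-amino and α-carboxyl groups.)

0

At pH ~7.4 the Lys and Arg side chains are protonated (+1), the Asp and Glu side chains are deprotonated (−1), and with His taken as neutral all other side chains carry no charge.
Positive (K, R): R2, K11, K12, K19, K21, K24 → +6.
Negative (D, E): D1, D3, D4, D5, E6, E14 → −6.
Net charge = (+6) + (−6) = 0.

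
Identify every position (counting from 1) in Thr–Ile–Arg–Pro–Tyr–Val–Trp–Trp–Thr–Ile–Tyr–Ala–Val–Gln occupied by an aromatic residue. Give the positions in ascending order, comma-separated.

Phenylalanine (F), tryptophan (W), and tyrosine (Y) have aromatic ring side chains.
Matching residues: Tyr5, Trp7, Trp8, Tyr11.

5, 7, 8, 11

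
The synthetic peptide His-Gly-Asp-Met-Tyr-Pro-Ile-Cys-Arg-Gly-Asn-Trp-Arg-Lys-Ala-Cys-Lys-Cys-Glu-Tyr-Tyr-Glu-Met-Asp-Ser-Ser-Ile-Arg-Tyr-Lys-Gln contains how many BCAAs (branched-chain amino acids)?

The BCAAs are Val, Leu, and Ile — aliphatic side chains with a branch point.
Matching residues: Ile7, Ile27.

2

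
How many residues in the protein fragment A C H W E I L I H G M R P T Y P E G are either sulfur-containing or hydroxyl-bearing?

4

Sulfur-containing: C, M. Hydroxyl-bearing: S, T, Y.
Sulfur-containing residues here: C2, M11 (2).
Hydroxyl-bearing residues here: T14, Y15 (2).
The two groups share no amino acid, so total = 2 + 2 = 4.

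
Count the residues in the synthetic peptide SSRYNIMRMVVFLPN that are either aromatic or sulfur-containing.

Aromatic: F, W, Y. Sulfur-containing: C, M.
Aromatic residues here: Y4, F12 (2).
Sulfur-containing residues here: M7, M9 (2).
The two groups share no amino acid, so total = 2 + 2 = 4.

4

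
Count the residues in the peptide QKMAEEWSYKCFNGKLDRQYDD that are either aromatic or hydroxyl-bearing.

Aromatic: F, W, Y. Hydroxyl-bearing: S, T, Y.
Aromatic residues here: W7, Y9, F12, Y20 (4).
Hydroxyl-bearing residues here: S8, Y9, Y20 (3).
Y is in both groups, so the 2 Y residues must not be double-counted.
Total = 4 + 3 − 2 = 5.

5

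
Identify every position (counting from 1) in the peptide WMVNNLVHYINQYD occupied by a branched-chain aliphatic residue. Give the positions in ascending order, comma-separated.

3, 6, 7, 10

V, L, and I make up the branched-chain aliphatic group.
Matching residues: V3, L6, V7, I10.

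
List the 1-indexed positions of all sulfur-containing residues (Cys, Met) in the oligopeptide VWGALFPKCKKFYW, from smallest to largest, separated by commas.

9

Matching residues: C9.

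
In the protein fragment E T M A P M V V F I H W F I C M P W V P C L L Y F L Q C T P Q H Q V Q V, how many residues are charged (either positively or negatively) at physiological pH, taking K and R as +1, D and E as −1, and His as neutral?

Charged side chains at pH ~7.4: K, R (positive); D, E (negative).
Matching residues: E1.

1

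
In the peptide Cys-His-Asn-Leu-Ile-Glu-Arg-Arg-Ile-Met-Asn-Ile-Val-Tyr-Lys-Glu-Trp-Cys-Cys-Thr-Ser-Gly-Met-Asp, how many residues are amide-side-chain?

Asparagine (N) and glutamine (Q) have uncharged amide side chains.
Matching residues: Asn3, Asn11.

2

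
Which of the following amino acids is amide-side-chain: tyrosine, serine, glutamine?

glutamine

The amide-side-chain residues are Asn (N) and Gln (Q).
Of the listed options, only glutamine belongs to this group.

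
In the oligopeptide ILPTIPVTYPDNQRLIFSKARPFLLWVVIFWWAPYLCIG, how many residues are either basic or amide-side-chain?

Basic: H, K, R. Amide-side-chain: N, Q.
Basic residues here: R14, K19, R21 (3).
Amide-side-chain residues here: N12, Q13 (2).
The two groups share no amino acid, so total = 3 + 2 = 5.

5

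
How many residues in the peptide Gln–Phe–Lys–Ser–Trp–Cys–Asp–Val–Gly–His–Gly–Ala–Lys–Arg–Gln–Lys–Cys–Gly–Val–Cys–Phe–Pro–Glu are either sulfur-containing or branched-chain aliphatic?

5

Sulfur-containing: C, M. Branched-chain aliphatic: I, L, V.
Sulfur-containing residues here: Cys6, Cys17, Cys20 (3).
Branched-chain aliphatic residues here: Val8, Val19 (2).
The two groups share no amino acid, so total = 3 + 2 = 5.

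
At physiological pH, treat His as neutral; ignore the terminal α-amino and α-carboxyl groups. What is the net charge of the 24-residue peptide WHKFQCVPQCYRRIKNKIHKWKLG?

+7

Near pH 7.4, K and R contribute +1 each, D and E contribute −1 each, and every other side chain (His included, as stated) is uncharged.
Positive (K, R): K3, R12, R13, K15, K17, K20, K22 → +7.
Negative (D, E): none → −0.
Net charge = (+7) + (−0) = +7.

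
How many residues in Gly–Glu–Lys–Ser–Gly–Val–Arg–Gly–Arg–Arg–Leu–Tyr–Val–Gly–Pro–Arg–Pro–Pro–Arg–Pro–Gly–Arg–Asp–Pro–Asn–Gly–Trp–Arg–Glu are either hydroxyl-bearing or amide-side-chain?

3

Hydroxyl-bearing: S, T, Y. Amide-side-chain: N, Q.
Hydroxyl-bearing residues here: Ser4, Tyr12 (2).
Amide-side-chain residues here: Asn25 (1).
The two groups share no amino acid, so total = 2 + 1 = 3.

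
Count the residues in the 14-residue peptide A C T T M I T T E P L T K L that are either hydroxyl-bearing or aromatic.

Hydroxyl-bearing: S, T, Y. Aromatic: F, W, Y.
Hydroxyl-bearing residues here: T3, T4, T7, T8, T12 (5).
Aromatic residues here: none (0).
(Y belongs to both groups, but none appear in this sequence.) Total = 5 + 0 = 5.

5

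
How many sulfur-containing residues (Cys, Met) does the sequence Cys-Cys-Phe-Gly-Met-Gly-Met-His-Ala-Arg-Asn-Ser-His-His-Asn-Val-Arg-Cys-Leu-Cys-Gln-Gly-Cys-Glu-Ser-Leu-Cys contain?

Matching residues: Cys1, Cys2, Met5, Met7, Cys18, Cys20, Cys23, Cys27.

8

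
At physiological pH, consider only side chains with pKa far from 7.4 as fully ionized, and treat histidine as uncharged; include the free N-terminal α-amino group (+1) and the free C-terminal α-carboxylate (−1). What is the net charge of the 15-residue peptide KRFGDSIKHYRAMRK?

+5

The side chains ionized at physiological pH are Lys/Arg (+1) and Asp/Glu (−1); with His treated as neutral, nothing else contributes.
Positive (K, R): K1, R2, K8, R11, R14, K15 → +6.
Negative (D, E): D5 → −1.
The N-terminus (+1) and C-terminus (−1) cancel.
Net charge = (+6) + (−1) = +5.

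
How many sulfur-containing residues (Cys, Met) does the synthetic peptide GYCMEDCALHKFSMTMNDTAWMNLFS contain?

6

Matching residues: C3, M4, C7, M14, M16, M22.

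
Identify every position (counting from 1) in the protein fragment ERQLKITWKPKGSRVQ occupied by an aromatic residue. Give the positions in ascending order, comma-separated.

The aromatic amino acids are Phe (F, benzyl), Trp (W, indole), and Tyr (Y, phenol).
Matching residues: W8.

8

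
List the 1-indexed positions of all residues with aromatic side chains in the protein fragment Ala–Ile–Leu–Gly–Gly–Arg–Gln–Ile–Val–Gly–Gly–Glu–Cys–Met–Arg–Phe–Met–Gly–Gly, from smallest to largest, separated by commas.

F, W, and Y each carry an aromatic ring on the side chain.
Matching residues: Phe16.

16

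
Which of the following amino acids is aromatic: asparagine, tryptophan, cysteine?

F, W, and Y each carry an aromatic ring on the side chain.
Of the listed options, only tryptophan belongs to this group.

tryptophan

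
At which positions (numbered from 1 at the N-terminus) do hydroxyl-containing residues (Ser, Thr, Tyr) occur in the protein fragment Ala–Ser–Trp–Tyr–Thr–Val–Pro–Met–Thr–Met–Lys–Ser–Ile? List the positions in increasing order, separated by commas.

2, 4, 5, 9, 12

Matching residues: Ser2, Tyr4, Thr5, Thr9, Ser12.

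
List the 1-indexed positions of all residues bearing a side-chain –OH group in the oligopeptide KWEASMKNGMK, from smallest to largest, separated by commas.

5

The –OH-bearing residues are Ser, Thr (aliphatic alcohols), and Tyr (phenol).
Matching residues: S5.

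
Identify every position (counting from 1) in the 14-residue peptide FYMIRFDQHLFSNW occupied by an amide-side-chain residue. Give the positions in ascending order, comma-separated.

The amide-side-chain residues are Asn (N) and Gln (Q).
Matching residues: Q8, N13.

8, 13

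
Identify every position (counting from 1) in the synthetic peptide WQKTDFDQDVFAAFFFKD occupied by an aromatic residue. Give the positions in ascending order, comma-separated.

The aromatic amino acids are Phe (F, benzyl), Trp (W, indole), and Tyr (Y, phenol).
Matching residues: W1, F6, F11, F14, F15, F16.

1, 6, 11, 14, 15, 16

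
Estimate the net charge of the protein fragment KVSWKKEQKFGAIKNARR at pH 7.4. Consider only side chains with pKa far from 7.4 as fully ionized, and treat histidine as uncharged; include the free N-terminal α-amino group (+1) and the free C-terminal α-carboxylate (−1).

+6

The side chains ionized at physiological pH are Lys/Arg (+1) and Asp/Glu (−1); with His treated as neutral, nothing else contributes.
Positive (K, R): K1, K5, K6, K9, K14, R17, R18 → +7.
Negative (D, E): E7 → −1.
The N-terminus (+1) and C-terminus (−1) cancel.
Net charge = (+7) + (−1) = +6.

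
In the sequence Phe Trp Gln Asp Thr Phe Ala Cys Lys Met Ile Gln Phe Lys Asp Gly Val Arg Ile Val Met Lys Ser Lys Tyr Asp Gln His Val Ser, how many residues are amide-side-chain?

Asparagine (N) and glutamine (Q) have uncharged amide side chains.
Matching residues: Gln3, Gln12, Gln27.

3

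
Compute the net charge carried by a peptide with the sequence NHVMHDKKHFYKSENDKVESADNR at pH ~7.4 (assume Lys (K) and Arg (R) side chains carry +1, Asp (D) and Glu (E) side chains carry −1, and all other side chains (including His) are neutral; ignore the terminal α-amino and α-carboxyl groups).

0

Positive (K, R): K7, K8, K12, K17, R24 → +5.
Negative (D, E): D6, E14, D16, E19, D22 → −5.
Net charge = (+5) + (−5) = 0.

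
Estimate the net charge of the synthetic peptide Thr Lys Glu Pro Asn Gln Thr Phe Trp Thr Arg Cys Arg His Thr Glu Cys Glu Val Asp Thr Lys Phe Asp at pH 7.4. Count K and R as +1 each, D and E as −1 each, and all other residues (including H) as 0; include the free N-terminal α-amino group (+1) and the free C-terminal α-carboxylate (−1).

-1

Positive (K, R): Lys2, Arg11, Arg13, Lys22 → +4.
Negative (D, E): Glu3, Glu16, Glu18, Asp20, Asp24 → −5.
The N-terminus (+1) and C-terminus (−1) cancel.
Net charge = (+4) + (−5) = −1.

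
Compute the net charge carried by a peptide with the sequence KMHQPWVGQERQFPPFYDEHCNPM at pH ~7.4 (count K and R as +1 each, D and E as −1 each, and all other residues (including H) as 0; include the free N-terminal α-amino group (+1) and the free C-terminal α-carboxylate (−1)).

Positive (K, R): K1, R11 → +2.
Negative (D, E): E10, D18, E19 → −3.
The N-terminus (+1) and C-terminus (−1) cancel.
Net charge = (+2) + (−3) = −1.

-1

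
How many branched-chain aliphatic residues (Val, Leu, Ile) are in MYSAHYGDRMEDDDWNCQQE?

None of the 20 residues belong to this group.

0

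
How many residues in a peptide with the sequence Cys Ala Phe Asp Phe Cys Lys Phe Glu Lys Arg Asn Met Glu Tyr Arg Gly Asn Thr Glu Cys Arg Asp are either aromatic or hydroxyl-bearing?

Aromatic: F, W, Y. Hydroxyl-bearing: S, T, Y.
Aromatic residues here: Phe3, Phe5, Phe8, Tyr15 (4).
Hydroxyl-bearing residues here: Tyr15, Thr19 (2).
Y is in both groups, so the 1 Y residue must not be double-counted.
Total = 4 + 2 − 1 = 5.

5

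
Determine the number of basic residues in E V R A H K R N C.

K, R, and H are the three residues with basic side chains (ε-amine, guanidinium, and imidazole respectively).
Matching residues: R3, H5, K6, R7.

4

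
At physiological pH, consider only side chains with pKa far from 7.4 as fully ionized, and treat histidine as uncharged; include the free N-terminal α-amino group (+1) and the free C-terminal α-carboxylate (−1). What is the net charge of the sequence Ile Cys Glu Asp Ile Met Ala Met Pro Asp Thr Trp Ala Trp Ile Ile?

-3

At pH ~7.4 the Lys and Arg side chains are protonated (+1), the Asp and Glu side chains are deprotonated (−1), and with His taken as neutral all other side chains carry no charge.
Positive (K, R): none → +0.
Negative (D, E): Glu3, Asp4, Asp10 → −3.
The N-terminus (+1) and C-terminus (−1) cancel.
Net charge = (+0) + (−3) = −3.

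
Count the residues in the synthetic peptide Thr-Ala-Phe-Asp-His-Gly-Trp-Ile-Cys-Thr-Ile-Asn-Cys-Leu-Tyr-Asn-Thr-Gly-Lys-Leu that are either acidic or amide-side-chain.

Acidic: D, E. Amide-side-chain: N, Q.
Acidic residues here: Asp4 (1).
Amide-side-chain residues here: Asn12, Asn16 (2).
The two groups share no amino acid, so total = 1 + 2 = 3.

3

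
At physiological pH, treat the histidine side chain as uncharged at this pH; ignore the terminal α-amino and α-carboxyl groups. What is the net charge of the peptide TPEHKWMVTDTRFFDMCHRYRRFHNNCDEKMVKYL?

At pH ~7.4 the Lys and Arg side chains are protonated (+1), the Asp and Glu side chains are deprotonated (−1), and with His taken as neutral all other side chains carry no charge.
Positive (K, R): K5, R12, R19, R21, R22, K30, K33 → +7.
Negative (D, E): E3, D10, D15, D28, E29 → −5.
Net charge = (+7) + (−5) = +2.

+2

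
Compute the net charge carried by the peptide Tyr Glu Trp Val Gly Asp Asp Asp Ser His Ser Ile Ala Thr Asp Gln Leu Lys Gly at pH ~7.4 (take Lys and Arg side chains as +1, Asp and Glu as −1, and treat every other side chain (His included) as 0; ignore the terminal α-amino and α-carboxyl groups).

-4

Positive (K, R): Lys18 → +1.
Negative (D, E): Glu2, Asp6, Asp7, Asp8, Asp15 → −5.
Net charge = (+1) + (−5) = −4.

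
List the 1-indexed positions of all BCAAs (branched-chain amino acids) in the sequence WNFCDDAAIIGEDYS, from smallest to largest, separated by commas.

The BCAAs are Val, Leu, and Ile — aliphatic side chains with a branch point.
Matching residues: I9, I10.

9, 10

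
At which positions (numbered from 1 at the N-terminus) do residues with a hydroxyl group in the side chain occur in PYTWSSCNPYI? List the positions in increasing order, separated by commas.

2, 3, 5, 6, 10

Serine (S), threonine (T), and tyrosine (Y) each carry a hydroxyl group on the side chain.
Matching residues: Y2, T3, S5, S6, Y10.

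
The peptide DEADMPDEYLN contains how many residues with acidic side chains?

5

Only D (aspartate) and E (glutamate) carry a side-chain carboxylic acid.
Matching residues: D1, E2, D4, D7, E8.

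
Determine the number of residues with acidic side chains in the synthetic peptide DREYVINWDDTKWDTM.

5

The acidic residues are Asp (D) and Glu (E), whose side chains end in a carboxylate group.
Matching residues: D1, E3, D9, D10, D14.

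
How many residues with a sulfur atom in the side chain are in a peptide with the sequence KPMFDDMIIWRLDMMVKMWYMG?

The sulfur-bearing residues are cysteine (–SH) and methionine (–S–CH₃).
Matching residues: M3, M7, M14, M15, M18, M21.

6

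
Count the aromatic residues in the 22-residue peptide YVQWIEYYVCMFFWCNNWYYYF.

The aromatic amino acids are Phe (F, benzyl), Trp (W, indole), and Tyr (Y, phenol).
Matching residues: Y1, W4, Y7, Y8, F12, F13, W14, W18, Y19, Y20, Y21, F22.

12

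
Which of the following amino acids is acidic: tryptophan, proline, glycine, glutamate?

Only D (aspartate) and E (glutamate) carry a side-chain carboxylic acid.
Of the listed options, only glutamate belongs to this group.

glutamate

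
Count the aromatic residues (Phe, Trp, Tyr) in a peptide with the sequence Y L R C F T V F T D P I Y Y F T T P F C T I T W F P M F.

Matching residues: Y1, F5, F8, Y13, Y14, F15, F19, W24, F25, F28.

10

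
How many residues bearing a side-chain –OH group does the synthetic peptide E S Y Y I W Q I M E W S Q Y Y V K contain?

The –OH-bearing residues are Ser, Thr (aliphatic alcohols), and Tyr (phenol).
Matching residues: S2, Y3, Y4, S12, Y14, Y15.

6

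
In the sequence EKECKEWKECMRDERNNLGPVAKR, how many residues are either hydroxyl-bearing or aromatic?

Hydroxyl-bearing: S, T, Y. Aromatic: F, W, Y.
Hydroxyl-bearing residues here: none (0).
Aromatic residues here: W7 (1).
(Y belongs to both groups, but none appear in this sequence.) Total = 0 + 1 = 1.

1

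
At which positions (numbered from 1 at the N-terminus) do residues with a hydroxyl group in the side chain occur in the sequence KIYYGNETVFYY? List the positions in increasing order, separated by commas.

S, T, and Y are the three residues with a side-chain hydroxyl.
Matching residues: Y3, Y4, T8, Y11, Y12.

3, 4, 8, 11, 12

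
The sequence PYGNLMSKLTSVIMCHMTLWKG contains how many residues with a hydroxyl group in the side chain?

5

The –OH-bearing residues are Ser, Thr (aliphatic alcohols), and Tyr (phenol).
Matching residues: Y2, S7, T10, S11, T18.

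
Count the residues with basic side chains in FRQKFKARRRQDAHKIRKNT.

K, R, and H are the three residues with basic side chains (ε-amine, guanidinium, and imidazole respectively).
Matching residues: R2, K4, K6, R8, R9, R10, H14, K15, R17, K18.

10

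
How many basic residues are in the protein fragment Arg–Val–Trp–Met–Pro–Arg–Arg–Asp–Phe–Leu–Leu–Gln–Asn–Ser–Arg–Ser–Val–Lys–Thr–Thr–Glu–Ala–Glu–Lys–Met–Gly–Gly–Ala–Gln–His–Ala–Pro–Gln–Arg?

Lysine (K), arginine (R), and histidine (H) have basic, nitrogen-containing side chains.
Matching residues: Arg1, Arg6, Arg7, Arg15, Lys18, Lys24, His30, Arg34.

8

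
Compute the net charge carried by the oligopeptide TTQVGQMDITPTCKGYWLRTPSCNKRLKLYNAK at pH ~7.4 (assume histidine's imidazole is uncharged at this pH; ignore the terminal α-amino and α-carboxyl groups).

Near pH 7.4, K and R contribute +1 each, D and E contribute −1 each, and every other side chain (His included, as stated) is uncharged.
Positive (K, R): K14, R19, K25, R26, K28, K33 → +6.
Negative (D, E): D8 → −1.
Net charge = (+6) + (−1) = +5.

+5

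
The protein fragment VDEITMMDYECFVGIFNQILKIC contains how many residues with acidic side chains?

The acidic residues are Asp (D) and Glu (E), whose side chains end in a carboxylate group.
Matching residues: D2, E3, D8, E10.

4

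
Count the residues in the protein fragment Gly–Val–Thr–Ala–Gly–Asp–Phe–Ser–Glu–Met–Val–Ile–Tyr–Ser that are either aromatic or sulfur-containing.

Aromatic: F, W, Y. Sulfur-containing: C, M.
Aromatic residues here: Phe7, Tyr13 (2).
Sulfur-containing residues here: Met10 (1).
The two groups share no amino acid, so total = 2 + 1 = 3.

3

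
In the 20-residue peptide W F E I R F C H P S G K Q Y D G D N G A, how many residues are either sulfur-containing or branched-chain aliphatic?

2

Sulfur-containing: C, M. Branched-chain aliphatic: I, L, V.
Sulfur-containing residues here: C7 (1).
Branched-chain aliphatic residues here: I4 (1).
The two groups share no amino acid, so total = 1 + 1 = 2.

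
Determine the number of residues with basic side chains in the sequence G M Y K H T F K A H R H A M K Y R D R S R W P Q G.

The basic amino acids are Lys (K), Arg (R), and His (H).
Matching residues: K4, H5, K8, H10, R11, H12, K15, R17, R19, R21.

10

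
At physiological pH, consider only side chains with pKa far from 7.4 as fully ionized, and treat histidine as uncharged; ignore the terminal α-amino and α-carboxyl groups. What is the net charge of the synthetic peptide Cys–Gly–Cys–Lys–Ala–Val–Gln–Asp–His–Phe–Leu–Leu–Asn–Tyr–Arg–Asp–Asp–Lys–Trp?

At pH ~7.4 the Lys and Arg side chains are protonated (+1), the Asp and Glu side chains are deprotonated (−1), and with His taken as neutral all other side chains carry no charge.
Positive (K, R): Lys4, Arg15, Lys18 → +3.
Negative (D, E): Asp8, Asp16, Asp17 → −3.
Net charge = (+3) + (−3) = 0.

0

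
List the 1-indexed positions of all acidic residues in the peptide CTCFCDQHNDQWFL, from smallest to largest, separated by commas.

The acidic residues are Asp (D) and Glu (E), whose side chains end in a carboxylate group.
Matching residues: D6, D10.

6, 10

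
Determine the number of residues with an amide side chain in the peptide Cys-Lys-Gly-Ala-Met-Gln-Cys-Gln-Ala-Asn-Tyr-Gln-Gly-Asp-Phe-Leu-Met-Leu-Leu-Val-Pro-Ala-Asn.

5

Only N (asparagine) and Q (glutamine) carry a side-chain carboxamide.
Matching residues: Gln6, Gln8, Asn10, Gln12, Asn23.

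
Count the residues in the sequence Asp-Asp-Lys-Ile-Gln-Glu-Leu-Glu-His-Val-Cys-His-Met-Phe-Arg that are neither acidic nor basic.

7

Acidic: D, E. Basic: K, R, H. All other residues are neither.
Matching residues: Ile4, Gln5, Leu7, Val10, Cys11, Met13, Phe14.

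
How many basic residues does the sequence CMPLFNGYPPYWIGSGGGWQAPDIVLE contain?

0

Lysine (K), arginine (R), and histidine (H) have basic, nitrogen-containing side chains.
None of the 27 residues belong to this group.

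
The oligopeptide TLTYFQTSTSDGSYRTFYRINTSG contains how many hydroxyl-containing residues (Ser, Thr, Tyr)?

13

Matching residues: T1, T3, Y4, T7, S8, T9, S10, S13, Y14, T16, Y18, T22, S23.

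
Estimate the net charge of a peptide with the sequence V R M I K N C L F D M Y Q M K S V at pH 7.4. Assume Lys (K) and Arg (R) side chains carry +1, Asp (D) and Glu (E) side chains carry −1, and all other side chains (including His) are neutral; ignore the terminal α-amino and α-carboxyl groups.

+2

Positive (K, R): R2, K5, K15 → +3.
Negative (D, E): D10 → −1.
Net charge = (+3) + (−1) = +2.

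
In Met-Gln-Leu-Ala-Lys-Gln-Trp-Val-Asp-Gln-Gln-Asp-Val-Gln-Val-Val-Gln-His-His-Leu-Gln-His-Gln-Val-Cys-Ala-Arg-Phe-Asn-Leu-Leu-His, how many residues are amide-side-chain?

9

Asparagine (N) and glutamine (Q) have uncharged amide side chains.
Matching residues: Gln2, Gln6, Gln10, Gln11, Gln14, Gln17, Gln21, Gln23, Asn29.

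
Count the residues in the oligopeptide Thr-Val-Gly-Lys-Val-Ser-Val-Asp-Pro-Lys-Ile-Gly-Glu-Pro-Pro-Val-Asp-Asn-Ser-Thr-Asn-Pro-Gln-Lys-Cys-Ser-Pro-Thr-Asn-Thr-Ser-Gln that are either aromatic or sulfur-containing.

Aromatic: F, W, Y. Sulfur-containing: C, M.
Aromatic residues here: none (0).
Sulfur-containing residues here: Cys25 (1).
The two groups share no amino acid, so total = 0 + 1 = 1.

1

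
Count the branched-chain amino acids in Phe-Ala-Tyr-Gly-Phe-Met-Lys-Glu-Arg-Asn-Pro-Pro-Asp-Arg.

0

Valine (V), leucine (L), and isoleucine (I) are the branched-chain amino acids.
None of the 14 residues belong to this group.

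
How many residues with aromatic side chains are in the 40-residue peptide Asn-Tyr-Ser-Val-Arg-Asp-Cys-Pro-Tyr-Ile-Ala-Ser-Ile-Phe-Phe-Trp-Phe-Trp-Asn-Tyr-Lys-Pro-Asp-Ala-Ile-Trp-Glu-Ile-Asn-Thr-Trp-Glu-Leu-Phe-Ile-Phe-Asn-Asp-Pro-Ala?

The aromatic amino acids are Phe (F, benzyl), Trp (W, indole), and Tyr (Y, phenol).
Matching residues: Tyr2, Tyr9, Phe14, Phe15, Trp16, Phe17, Trp18, Tyr20, Trp26, Trp31, Phe34, Phe36.

12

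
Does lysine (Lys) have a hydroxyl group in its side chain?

No

S, T, and Y are the three residues with a side-chain hydroxyl.
Lysine is not in this group.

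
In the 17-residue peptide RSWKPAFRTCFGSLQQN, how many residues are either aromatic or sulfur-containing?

4

Aromatic: F, W, Y. Sulfur-containing: C, M.
Aromatic residues here: W3, F7, F11 (3).
Sulfur-containing residues here: C10 (1).
The two groups share no amino acid, so total = 3 + 1 = 4.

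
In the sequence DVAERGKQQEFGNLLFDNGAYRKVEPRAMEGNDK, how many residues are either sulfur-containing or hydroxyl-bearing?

2

Sulfur-containing: C, M. Hydroxyl-bearing: S, T, Y.
Sulfur-containing residues here: M29 (1).
Hydroxyl-bearing residues here: Y21 (1).
The two groups share no amino acid, so total = 1 + 1 = 2.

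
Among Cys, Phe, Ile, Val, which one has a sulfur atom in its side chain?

Cysteine (C, thiol) and methionine (M, thioether) are the two sulfur-containing amino acids.
Of the listed options, only Cys belongs to this group.

Cys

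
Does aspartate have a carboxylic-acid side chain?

Yes

Only D (aspartate) and E (glutamate) carry a side-chain carboxylic acid.
Aspartate is in this group.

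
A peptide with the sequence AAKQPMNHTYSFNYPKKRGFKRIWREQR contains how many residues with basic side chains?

K, R, and H are the three residues with basic side chains (ε-amine, guanidinium, and imidazole respectively).
Matching residues: K3, H8, K16, K17, R18, K21, R22, R25, R28.

9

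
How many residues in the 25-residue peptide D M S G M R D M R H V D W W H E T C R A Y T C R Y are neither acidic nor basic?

15

Acidic: D, E. Basic: K, R, H. All other residues are neither.
Matching residues: M2, S3, G4, M5, M8, V11, W13, W14, T17, C18, A20, Y21, T22, C23, Y25.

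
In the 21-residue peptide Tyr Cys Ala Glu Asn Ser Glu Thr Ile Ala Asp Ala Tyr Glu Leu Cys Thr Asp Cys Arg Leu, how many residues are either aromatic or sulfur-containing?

Aromatic: F, W, Y. Sulfur-containing: C, M.
Aromatic residues here: Tyr1, Tyr13 (2).
Sulfur-containing residues here: Cys2, Cys16, Cys19 (3).
The two groups share no amino acid, so total = 2 + 3 = 5.

5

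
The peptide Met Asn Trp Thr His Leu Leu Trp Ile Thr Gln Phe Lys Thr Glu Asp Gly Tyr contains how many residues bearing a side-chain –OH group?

Serine (S), threonine (T), and tyrosine (Y) each carry a hydroxyl group on the side chain.
Matching residues: Thr4, Thr10, Thr14, Tyr18.

4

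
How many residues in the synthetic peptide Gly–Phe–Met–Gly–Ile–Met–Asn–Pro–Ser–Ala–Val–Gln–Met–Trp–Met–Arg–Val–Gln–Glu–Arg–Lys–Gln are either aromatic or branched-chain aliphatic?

5

Aromatic: F, W, Y. Branched-chain aliphatic: I, L, V.
Aromatic residues here: Phe2, Trp14 (2).
Branched-chain aliphatic residues here: Ile5, Val11, Val17 (3).
The two groups share no amino acid, so total = 2 + 3 = 5.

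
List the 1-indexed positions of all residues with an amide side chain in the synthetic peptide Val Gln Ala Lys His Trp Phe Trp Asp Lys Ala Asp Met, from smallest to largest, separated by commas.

2

Only N (asparagine) and Q (glutamine) carry a side-chain carboxamide.
Matching residues: Gln2.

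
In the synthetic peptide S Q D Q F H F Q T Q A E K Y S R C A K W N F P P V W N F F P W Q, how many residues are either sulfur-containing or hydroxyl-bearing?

Sulfur-containing: C, M. Hydroxyl-bearing: S, T, Y.
Sulfur-containing residues here: C17 (1).
Hydroxyl-bearing residues here: S1, T9, Y14, S15 (4).
The two groups share no amino acid, so total = 1 + 4 = 5.

5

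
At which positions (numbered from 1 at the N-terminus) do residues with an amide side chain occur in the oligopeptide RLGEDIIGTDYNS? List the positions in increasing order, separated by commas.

Only N (asparagine) and Q (glutamine) carry a side-chain carboxamide.
Matching residues: N12.

12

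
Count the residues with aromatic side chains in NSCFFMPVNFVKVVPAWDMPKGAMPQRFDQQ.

5

Phenylalanine (F), tryptophan (W), and tyrosine (Y) have aromatic ring side chains.
Matching residues: F4, F5, F10, W17, F28.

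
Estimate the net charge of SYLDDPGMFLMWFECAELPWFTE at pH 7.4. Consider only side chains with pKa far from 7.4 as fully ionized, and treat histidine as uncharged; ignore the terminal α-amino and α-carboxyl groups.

The side chains ionized at physiological pH are Lys/Arg (+1) and Asp/Glu (−1); with His treated as neutral, nothing else contributes.
Positive (K, R): none → +0.
Negative (D, E): D4, D5, E14, E17, E23 → −5.
Net charge = (+0) + (−5) = −5.

-5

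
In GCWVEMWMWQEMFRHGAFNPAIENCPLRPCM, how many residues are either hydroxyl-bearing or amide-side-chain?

3

Hydroxyl-bearing: S, T, Y. Amide-side-chain: N, Q.
Hydroxyl-bearing residues here: none (0).
Amide-side-chain residues here: Q10, N19, N24 (3).
The two groups share no amino acid, so total = 0 + 3 = 3.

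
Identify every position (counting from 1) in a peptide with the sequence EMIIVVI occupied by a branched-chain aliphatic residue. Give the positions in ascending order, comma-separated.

3, 4, 5, 6, 7

The BCAAs are Val, Leu, and Ile — aliphatic side chains with a branch point.
Matching residues: I3, I4, V5, V6, I7.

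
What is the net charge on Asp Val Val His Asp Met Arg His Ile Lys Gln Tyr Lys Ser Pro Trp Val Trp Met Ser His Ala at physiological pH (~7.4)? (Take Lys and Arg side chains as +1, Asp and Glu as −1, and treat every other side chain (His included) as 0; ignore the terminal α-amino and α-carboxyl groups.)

Positive (K, R): Arg7, Lys10, Lys13 → +3.
Negative (D, E): Asp1, Asp5 → −2.
Net charge = (+3) + (−2) = +1.

+1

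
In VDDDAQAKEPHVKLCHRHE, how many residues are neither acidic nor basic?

8

Acidic: D, E. Basic: K, R, H. All other residues are neither.
Matching residues: V1, A5, Q6, A7, P10, V12, L14, C15.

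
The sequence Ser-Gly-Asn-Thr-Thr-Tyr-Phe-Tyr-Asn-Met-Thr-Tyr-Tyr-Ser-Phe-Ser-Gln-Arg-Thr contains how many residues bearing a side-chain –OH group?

11

Serine (S), threonine (T), and tyrosine (Y) each carry a hydroxyl group on the side chain.
Matching residues: Ser1, Thr4, Thr5, Tyr6, Tyr8, Thr11, Tyr12, Tyr13, Ser14, Ser16, Thr19.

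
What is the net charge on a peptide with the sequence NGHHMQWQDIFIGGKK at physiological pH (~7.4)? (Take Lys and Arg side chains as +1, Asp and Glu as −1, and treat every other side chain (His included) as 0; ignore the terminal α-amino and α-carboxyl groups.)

Positive (K, R): K15, K16 → +2.
Negative (D, E): D9 → −1.
Net charge = (+2) + (−1) = +1.

+1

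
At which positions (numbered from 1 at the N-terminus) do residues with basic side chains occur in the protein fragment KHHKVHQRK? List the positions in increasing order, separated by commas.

K, R, and H are the three residues with basic side chains (ε-amine, guanidinium, and imidazole respectively).
Matching residues: K1, H2, H3, K4, H6, R8, K9.

1, 2, 3, 4, 6, 8, 9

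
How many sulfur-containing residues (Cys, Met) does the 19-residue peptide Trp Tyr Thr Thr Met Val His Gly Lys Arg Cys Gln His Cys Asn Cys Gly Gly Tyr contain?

Matching residues: Met5, Cys11, Cys14, Cys16.

4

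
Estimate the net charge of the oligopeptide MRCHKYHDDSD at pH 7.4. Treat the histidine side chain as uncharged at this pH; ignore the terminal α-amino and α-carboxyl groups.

The side chains ionized at physiological pH are Lys/Arg (+1) and Asp/Glu (−1); with His treated as neutral, nothing else contributes.
Positive (K, R): R2, K5 → +2.
Negative (D, E): D8, D9, D11 → −3.
Net charge = (+2) + (−3) = −1.

-1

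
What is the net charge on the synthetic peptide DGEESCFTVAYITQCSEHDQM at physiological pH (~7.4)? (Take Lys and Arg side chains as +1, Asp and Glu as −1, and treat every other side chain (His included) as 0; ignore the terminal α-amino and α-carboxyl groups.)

Positive (K, R): none → +0.
Negative (D, E): D1, E3, E4, E17, D19 → −5.
Net charge = (+0) + (−5) = −5.

-5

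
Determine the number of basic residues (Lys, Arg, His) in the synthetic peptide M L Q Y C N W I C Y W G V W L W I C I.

0

None of the 19 residues belong to this group.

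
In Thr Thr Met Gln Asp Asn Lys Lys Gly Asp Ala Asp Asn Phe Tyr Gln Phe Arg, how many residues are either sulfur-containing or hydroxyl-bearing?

Sulfur-containing: C, M. Hydroxyl-bearing: S, T, Y.
Sulfur-containing residues here: Met3 (1).
Hydroxyl-bearing residues here: Thr1, Thr2, Tyr15 (3).
The two groups share no amino acid, so total = 1 + 3 = 4.

4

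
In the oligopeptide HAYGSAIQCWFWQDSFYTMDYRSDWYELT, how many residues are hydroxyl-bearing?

9

The –OH-bearing residues are Ser, Thr (aliphatic alcohols), and Tyr (phenol).
Matching residues: Y3, S5, S15, Y17, T18, Y21, S23, Y26, T29.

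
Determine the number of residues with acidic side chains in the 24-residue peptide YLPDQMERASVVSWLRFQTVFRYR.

2

Aspartate (D) and glutamate (E) have carboxylic-acid side chains and are the acidic amino acids.
Matching residues: D4, E7.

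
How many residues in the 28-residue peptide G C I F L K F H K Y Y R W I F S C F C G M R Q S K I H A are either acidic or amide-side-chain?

Acidic: D, E. Amide-side-chain: N, Q.
Acidic residues here: none (0).
Amide-side-chain residues here: Q23 (1).
The two groups share no amino acid, so total = 0 + 1 = 1.

1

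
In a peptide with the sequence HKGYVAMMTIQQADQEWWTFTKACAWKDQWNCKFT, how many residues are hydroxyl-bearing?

5

S, T, and Y are the three residues with a side-chain hydroxyl.
Matching residues: Y4, T9, T19, T21, T35.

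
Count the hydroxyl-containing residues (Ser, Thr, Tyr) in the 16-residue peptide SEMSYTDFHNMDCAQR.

4

Matching residues: S1, S4, Y5, T6.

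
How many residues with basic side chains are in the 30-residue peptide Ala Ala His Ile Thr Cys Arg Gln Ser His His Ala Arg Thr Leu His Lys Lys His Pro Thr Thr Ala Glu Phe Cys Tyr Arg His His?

The basic amino acids are Lys (K), Arg (R), and His (H).
Matching residues: His3, Arg7, His10, His11, Arg13, His16, Lys17, Lys18, His19, Arg28, His29, His30.

12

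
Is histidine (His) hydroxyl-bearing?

S, T, and Y are the three residues with a side-chain hydroxyl.
Histidine is not in this group.

No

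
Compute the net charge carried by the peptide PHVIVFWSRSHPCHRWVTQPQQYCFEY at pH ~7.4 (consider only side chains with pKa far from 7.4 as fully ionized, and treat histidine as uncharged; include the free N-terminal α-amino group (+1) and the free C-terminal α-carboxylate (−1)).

+1

The side chains ionized at physiological pH are Lys/Arg (+1) and Asp/Glu (−1); with His treated as neutral, nothing else contributes.
Positive (K, R): R9, R15 → +2.
Negative (D, E): E26 → −1.
The N-terminus (+1) and C-terminus (−1) cancel.
Net charge = (+2) + (−1) = +1.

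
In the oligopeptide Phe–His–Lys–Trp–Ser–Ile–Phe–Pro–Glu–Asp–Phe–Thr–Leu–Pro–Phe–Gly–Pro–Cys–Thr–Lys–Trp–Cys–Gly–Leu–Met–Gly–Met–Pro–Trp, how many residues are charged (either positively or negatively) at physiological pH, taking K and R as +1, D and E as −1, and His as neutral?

4

Charged side chains at pH ~7.4: K, R (positive); D, E (negative).
Matching residues: Lys3, Glu9, Asp10, Lys20.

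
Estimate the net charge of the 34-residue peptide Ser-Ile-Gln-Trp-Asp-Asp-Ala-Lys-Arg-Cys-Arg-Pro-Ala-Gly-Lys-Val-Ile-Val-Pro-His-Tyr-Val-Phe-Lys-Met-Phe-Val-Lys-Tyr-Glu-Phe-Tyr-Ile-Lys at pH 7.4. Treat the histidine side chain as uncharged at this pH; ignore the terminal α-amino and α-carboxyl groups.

The side chains ionized at physiological pH are Lys/Arg (+1) and Asp/Glu (−1); with His treated as neutral, nothing else contributes.
Positive (K, R): Lys8, Arg9, Arg11, Lys15, Lys24, Lys28, Lys34 → +7.
Negative (D, E): Asp5, Asp6, Glu30 → −3.
Net charge = (+7) + (−3) = +4.

+4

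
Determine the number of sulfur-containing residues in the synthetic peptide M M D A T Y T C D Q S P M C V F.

5

Cysteine (C, thiol) and methionine (M, thioether) are the two sulfur-containing amino acids.
Matching residues: M1, M2, C8, M13, C14.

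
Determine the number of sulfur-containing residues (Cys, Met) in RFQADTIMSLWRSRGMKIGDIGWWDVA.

Matching residues: M8, M16.

2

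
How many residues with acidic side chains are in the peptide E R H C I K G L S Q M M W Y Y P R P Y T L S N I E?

Only D (aspartate) and E (glutamate) carry a side-chain carboxylic acid.
Matching residues: E1, E25.

2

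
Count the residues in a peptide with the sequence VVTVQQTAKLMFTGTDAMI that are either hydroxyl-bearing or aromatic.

5

Hydroxyl-bearing: S, T, Y. Aromatic: F, W, Y.
Hydroxyl-bearing residues here: T3, T7, T13, T15 (4).
Aromatic residues here: F12 (1).
(Y belongs to both groups, but none appear in this sequence.) Total = 4 + 1 = 5.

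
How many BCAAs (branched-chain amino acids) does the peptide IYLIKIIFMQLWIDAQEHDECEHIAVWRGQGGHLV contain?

11

The BCAAs are Val, Leu, and Ile — aliphatic side chains with a branch point.
Matching residues: I1, L3, I4, I6, I7, L11, I13, I24, V26, L34, V35.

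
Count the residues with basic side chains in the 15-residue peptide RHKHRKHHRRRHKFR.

14

The basic amino acids are Lys (K), Arg (R), and His (H).
Matching residues: R1, H2, K3, H4, R5, K6, H7, H8, R9, R10, R11, H12, K13, R15.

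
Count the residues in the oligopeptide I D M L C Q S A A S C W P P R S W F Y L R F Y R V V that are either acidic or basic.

Acidic: D, E. Basic: H, K, R.
Acidic residues here: D2 (1).
Basic residues here: R15, R21, R24 (3).
The two groups share no amino acid, so total = 1 + 3 = 4.

4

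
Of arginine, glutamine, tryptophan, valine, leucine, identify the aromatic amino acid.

tryptophan

The aromatic amino acids are Phe (F, benzyl), Trp (W, indole), and Tyr (Y, phenol).
Of the listed options, only tryptophan belongs to this group.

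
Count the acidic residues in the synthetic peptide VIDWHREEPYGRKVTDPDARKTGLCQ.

Aspartate (D) and glutamate (E) have carboxylic-acid side chains and are the acidic amino acids.
Matching residues: D3, E7, E8, D16, D18.

5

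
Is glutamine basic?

The basic amino acids are Lys (K), Arg (R), and His (H).
Glutamine is not in this group.

No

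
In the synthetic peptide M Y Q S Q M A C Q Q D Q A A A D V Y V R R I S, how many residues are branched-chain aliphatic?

3

Valine (V), leucine (L), and isoleucine (I) are the branched-chain amino acids.
Matching residues: V17, V19, I22.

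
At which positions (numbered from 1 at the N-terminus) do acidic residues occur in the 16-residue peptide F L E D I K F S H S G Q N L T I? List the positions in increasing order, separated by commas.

3, 4

Only D (aspartate) and E (glutamate) carry a side-chain carboxylic acid.
Matching residues: E3, D4.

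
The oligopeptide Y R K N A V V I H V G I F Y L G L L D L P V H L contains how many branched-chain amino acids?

The BCAAs are Val, Leu, and Ile — aliphatic side chains with a branch point.
Matching residues: V6, V7, I8, V10, I12, L15, L17, L18, L20, V22, L24.

11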